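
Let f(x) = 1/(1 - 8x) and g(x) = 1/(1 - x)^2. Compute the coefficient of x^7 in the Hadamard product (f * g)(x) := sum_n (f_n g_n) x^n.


f has coefficients f_k = 8^k. For g = 1/(1 - x)^2 the coefficient is g_k = C(k + 1, 1) = k + 1. The Hadamard coefficient is (f * g)_k = 8^k * (k + 1).
For k = 7: 8^7 * 8 = 2097152 * 8 = 16777216.

16777216


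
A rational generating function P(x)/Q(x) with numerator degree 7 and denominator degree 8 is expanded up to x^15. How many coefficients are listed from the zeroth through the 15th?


Expanding up to x^15 gives the coefficients for x^0, x^1, ..., x^15.
That is 15 + 1 = 16 coefficients in total.

16


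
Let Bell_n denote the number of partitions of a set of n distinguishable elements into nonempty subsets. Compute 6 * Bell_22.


Bell_22 can be computed from the Bell triangle or from Dobinski's identity Bell_n = (1/e) * sum_{k>=0} k^n / k!.
Computing Bell_22 = 4506715738447323.
Then 6 * 4506715738447323 = 27040294430683938.

27040294430683938


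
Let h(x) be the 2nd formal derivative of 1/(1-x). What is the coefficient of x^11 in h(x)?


Differentiating 2 times: d^2/dx^2 [1/(1-x)] = 2!/(1-x)^3.
The expansion 1/(1-x)^3 = sum_{k>=0} C(k+2, 2) x^k, so the coefficient of x^n in 2!/(1-x)^3 is 2! * C(n+2, 2).
For n = 11: 2 * C(13, 2) = 2 * 78 = 156

156


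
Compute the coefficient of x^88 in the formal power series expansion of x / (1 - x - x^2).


Let f(x) = sum_{k>=0} a_k x^k. Multiplying f(x) * (1 - x - x^2) = x and matching coefficients gives a_0 = 0, a_1 = 1, and a_k = a_{k-1} + a_{k-2} for k >= 2. These are the Fibonacci numbers F_k.
Iterating from F_0 = 0, F_1 = 1:
F_0=0, F_1=1, F_2=1, F_3=2, F_4=3, F_5=5, F_6=8, F_7=13, F_8=21, F_9=34, ...
F_88 = 1100087778366101931.

1100087778366101931


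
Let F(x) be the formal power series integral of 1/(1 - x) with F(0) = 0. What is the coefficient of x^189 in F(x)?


1/(1 - x) = sum_{k>=0} x^k. Integrating termwise and using F(0) = 0 gives
F(x) = sum_{k>=0} x^(k+1) / (k+1) = sum_{m>=1} x^m / m = -ln(1 - x).
So the coefficient of x^189 is 1/189 = 1/189.

1/189


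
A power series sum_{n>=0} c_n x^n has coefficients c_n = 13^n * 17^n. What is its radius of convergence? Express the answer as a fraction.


By the root test (Cauchy-Hadamard), the radius is R = 1 / limsup_n |c_n|^(1/n).
Here |c_n|^(1/n) = (13^n * 17^n)^(1/n) = 13 * 17 = 221 for all n.
So R = 1/221 = 1/221.

1/221


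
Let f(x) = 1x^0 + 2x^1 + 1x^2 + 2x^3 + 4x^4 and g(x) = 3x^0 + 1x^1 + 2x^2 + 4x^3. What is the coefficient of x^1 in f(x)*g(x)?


Cauchy product at x^1:
1*1 + 2*3
= 7

7


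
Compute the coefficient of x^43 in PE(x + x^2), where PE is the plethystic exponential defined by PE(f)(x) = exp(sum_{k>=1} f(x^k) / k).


With f(x) = x + x^2, the exponent is sum_{k>=1} (x^k + x^(2k)) / k = -ln(1 - x) - ln(1 - x^2). Exponentiating:
PE(x + x^2) = 1 / ((1 - x)(1 - x^2)).
This is the generating function for partitions of n into parts of size 1 or 2. The number of 2's can be any j in 0..21, and the rest are 1's, so
[x^43] = floor(43/2) + 1 = 22.

22


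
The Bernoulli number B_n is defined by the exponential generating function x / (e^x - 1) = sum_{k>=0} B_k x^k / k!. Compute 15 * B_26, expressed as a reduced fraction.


Bernoulli numbers can also be computed recursively via B_0 = 1 and sum_{j=0}^{m} C(m+1, j) B_j = 0 for m >= 1. Odd-index Bernoulli numbers vanish for k >= 3.
Computing B_26 = 8553103/6, so 15 * B_26 = 15 * 8553103/6 = 42765515/2.

42765515/2


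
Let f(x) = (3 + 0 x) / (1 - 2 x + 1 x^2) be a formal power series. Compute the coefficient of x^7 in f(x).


Write f(x) = sum_{k>=0} a_k x^k. Multiplying both sides by 1 - 2 x + 1 x^2 gives
(1 - 2 x + 1 x^2) sum_{k>=0} a_k x^k = 3 + 0 x.
Matching coefficients:
 x^0: a_0 = 3
 x^1: a_1 - 2 a_0 = 0  =>  a_1 = 2*3 + 0 = 6
 x^k (k >= 2): a_k = 2 a_{k-1} - 1 a_{k-2}.
Iterating: a_2 = 9, a_3 = 12, a_4 = 15, a_5 = 18, a_6 = 21, a_7 = 24.
So the coefficient of x^7 is 24.

24


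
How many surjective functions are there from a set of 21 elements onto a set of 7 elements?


By inclusion-exclusion on which target elements are missed, the number of surjections from an n-set onto a k-set is
surj(n, k) = sum_{j=0}^{k} (-1)^j C(k, j) (k - j)^n.
Equivalently surj(n, k) = k! * S(n, k), where S(n, k) is the Stirling number of the second kind.
For n = 21, k = 7:
S(21, 7) = 82310957214948, so
surj = 7! * 82310957214948 = 5040 * 82310957214948 = 414847224363337920.

414847224363337920


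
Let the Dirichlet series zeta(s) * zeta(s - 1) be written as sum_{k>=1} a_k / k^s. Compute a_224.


Convolution gives a_k = sum_{d | k} d * 1 = sum_{d | k} d = sigma(k), the sum of positive divisors of k.
For k = 224, the divisors are 1, 2, 4, 7, 8, 14, 16, 28, 32, 56, 112, 224, so
sigma(224) = 1 + 2 + 4 + 7 + 8 + 14 + 16 + 28 + 32 + 56 + 112 + 224 = 504.

504


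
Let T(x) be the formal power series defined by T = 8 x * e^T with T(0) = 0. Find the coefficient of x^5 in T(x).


Apply the Lagrange inversion formula: if T = 8 x * phi(T) with phi(t) = e^t, then
[x^n] T = 8^n * (1/n) [t^(n-1)] phi(t)^n = 8^n * (1/n) [t^(n-1)] e^(n t) = 8^n * (1/n) * n^(n-1) / (n-1)! = 8^n * n^(n-1) / n!.
When c = 1 this is the Cayley count of rooted labeled trees on n vertices, divided by n!.
For n = 5: 8^5 * 5^4 / 5! = 32768 * 625/120 = 512000/3.

512000/3


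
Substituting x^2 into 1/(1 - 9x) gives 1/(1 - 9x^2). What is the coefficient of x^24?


The coefficient of x^(2m) in 1/(1 - 9x^2) is 9^m.
With n = 24 = 2*12, the coefficient is 9^12 = 282429536481.

282429536481


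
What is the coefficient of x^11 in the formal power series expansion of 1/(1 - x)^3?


The negative binomial / multiset identity is
1/(1 - x)^r = sum_{k>=0} C(k + r - 1, r - 1) x^k.
Here r = 3 and k = 11, so the coefficient is
C(11 + 2, 2) = C(13, 2)
= 78

78


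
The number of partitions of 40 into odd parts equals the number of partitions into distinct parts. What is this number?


Computing partitions of 40 into odd parts (1, 3, 5, ...):
Using the generating function prod_{k>=0} 1/(1-x^(2k+1)),
the count is 1113

1113


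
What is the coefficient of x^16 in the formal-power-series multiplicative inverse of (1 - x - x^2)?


Let the inverse be f(x) = sum_{k>=0} a_k x^k. From f(x) * (1 - x - x^2) = 1 and matching coefficients:
 x^0: a_0 = 1.
 x^1: a_1 - a_0 = 0, so a_1 = 1.
 x^k (k >= 2): a_k - a_{k-1} - a_{k-2} = 0, i.e. a_k = a_{k-1} + a_{k-2}.
This is the Fibonacci-type recurrence shifted so that a_0 = a_1 = 1.
Iterating: a_0=1, a_1=1, a_2=2, a_3=3, a_4=5, a_5=8, a_6=13, a_7=21, a_8=34, a_9=55, ...
a_16 = 1597.

1597


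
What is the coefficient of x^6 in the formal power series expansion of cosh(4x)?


The Maclaurin series is cosh(t) = sum_{m>=0} t^(2m) / (2m)!, so substituting t = 4x, only even powers of x are nonzero, with coefficient of x^(2m) equal to 4^(2m) / (2m)!.
For x^6 the coefficient is 4^6/6! = 4096/720 = 256/45.

256/45


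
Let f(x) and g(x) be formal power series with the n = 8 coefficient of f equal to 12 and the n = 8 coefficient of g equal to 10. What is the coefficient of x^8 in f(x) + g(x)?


Addition of formal power series is termwise.
The coefficient of x^8 in f + g = 12 + 10
= 22

22


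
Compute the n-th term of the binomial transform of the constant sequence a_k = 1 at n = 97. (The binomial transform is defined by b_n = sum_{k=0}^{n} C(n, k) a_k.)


With a_k = 1 for all k, b_n = sum_{k=0}^{n} C(n, k) = 2^n by the binomial theorem.
For n = 97: 2^97 = 158456325028528675187087900672.

158456325028528675187087900672


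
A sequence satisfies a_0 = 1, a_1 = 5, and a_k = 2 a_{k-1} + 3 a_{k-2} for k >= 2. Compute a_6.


The characteristic equation is t^2 - 2 t - 3 = 0, with roots r_1 = 3 and r_2 = -1 (so c_1 = r_1 + r_2, c_2 = -r_1 r_2 as required).
One can use the closed form a_n = A r_1^n + B r_2^n, but direct iteration is more reliable:
a_0 = 1, a_1 = 5, a_2 = 13, a_3 = 41, a_4 = 121, a_5 = 365, a_6 = 1093.
So a_6 = 1093.

1093


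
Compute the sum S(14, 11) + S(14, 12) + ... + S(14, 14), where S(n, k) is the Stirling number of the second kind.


By definition, S(n, k) counts partitions of an n-set into exactly k nonempty blocks.
Computing row n = 14 for k = 11..14:
S(14, k): 66066, 3367, 91, 1
Sum = 69525.

69525


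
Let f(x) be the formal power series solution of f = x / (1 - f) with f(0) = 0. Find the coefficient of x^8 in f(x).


Apply Lagrange inversion: f = x * phi(f) with phi(t) = 1/(1 - t), so
[x^n] f = (1/n) [t^(n-1)] phi(t)^n = (1/n) [t^(n-1)] (1 - t)^(-n) = (1/n) C(2n - 2, n - 1) = C_{n-1}.
For n = 8: C_7 = C(14, 7) / 8 = 3432/8 = 429 = 429.

429


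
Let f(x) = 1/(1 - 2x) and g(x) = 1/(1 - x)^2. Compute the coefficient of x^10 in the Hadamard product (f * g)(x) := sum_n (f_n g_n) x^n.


f has coefficients f_k = 2^k. For g = 1/(1 - x)^2 the coefficient is g_k = C(k + 1, 1) = k + 1. The Hadamard coefficient is (f * g)_k = 2^k * (k + 1).
For k = 10: 2^10 * 11 = 1024 * 11 = 11264.

11264


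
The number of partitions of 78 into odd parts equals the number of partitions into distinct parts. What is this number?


Computing partitions of 78 into odd parts (1, 3, 5, ...):
Using the generating function prod_{k>=0} 1/(1-x^(2k+1)),
the count is 64234

64234


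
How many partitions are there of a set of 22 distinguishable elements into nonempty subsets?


Bell_22 can be computed from the Bell triangle or from Dobinski's identity Bell_n = (1/e) * sum_{k>=0} k^n / k!.
Computing Bell_22 = 4506715738447323.

4506715738447323


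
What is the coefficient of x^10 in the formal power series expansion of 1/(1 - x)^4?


The negative binomial / multiset identity is
1/(1 - x)^r = sum_{k>=0} C(k + r - 1, r - 1) x^k.
Here r = 4 and k = 10, so the coefficient is
C(10 + 3, 3) = C(13, 3)
= 286

286


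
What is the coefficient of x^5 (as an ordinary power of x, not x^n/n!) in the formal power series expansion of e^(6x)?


The exponential series is e^y = sum_{k>=0} y^k / k!. Substituting y = 6x gives
e^(6x) = sum_{k>=0} 6^k x^k / k!.
So the coefficient of x^n is a^n/n! with a = 6, n = 5:
6^5 / 5! = 7776/120 = 324/5

324/5


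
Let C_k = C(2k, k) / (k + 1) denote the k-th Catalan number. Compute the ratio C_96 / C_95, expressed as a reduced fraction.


Using C_k = (2k)! / (k! (k+1)!), the ratio C_{k+1}/C_k simplifies to
C_{k+1}/C_k = [(2k+2)! / ((k+1)! (k+2)!)] * [k! (k+1)! / (2k)!]
 = (2k+2)(2k+1) / ((k+1)(k+2)) = 2(2k+1) / (k+2).
For k = 95: 2(2*95 + 1) / (95 + 2) = 382/97 = 382/97.

382/97


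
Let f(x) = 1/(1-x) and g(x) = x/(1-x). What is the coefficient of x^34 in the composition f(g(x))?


First simplify the composition: f(g(x)) = 1/(1 - x/(1-x)) = (1-x)/((1-x) - x) = (1-x)/(1-2x).
Now extract the coefficient. Write (1-x)/(1-2x) = 1/(1-2x) - x/(1-2x).
The coefficient of x^n in 1/(1-2x) is 2^n, and in x/(1-2x) is 2^(n-1) (for n >= 1).
So the coefficient of x^34 is 2^34 - 2^33 = 17179869184 - 8589934592 = 8589934592.

8589934592


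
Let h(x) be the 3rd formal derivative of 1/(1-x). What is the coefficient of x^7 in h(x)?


Differentiating 3 times: d^3/dx^3 [1/(1-x)] = 3!/(1-x)^4.
The expansion 1/(1-x)^4 = sum_{k>=0} C(k+3, 3) x^k, so the coefficient of x^n in 3!/(1-x)^4 is 3! * C(n+3, 3).
For n = 7: 6 * C(10, 3) = 6 * 120 = 720

720


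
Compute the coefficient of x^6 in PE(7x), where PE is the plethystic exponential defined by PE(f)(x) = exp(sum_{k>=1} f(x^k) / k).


With f(x) = 7x, the exponent is sum_{k>=1} 7 x^k / k = 7 * (-ln(1 - x)). Exponentiating:
PE(7x) = exp(-7 ln(1 - x)) = 1/(1 - x)^7.
By the negative binomial expansion, [x^n] 1/(1 - x)^7 = C(n + 6, 6).
For n = 6: C(12, 6) = 924.

924


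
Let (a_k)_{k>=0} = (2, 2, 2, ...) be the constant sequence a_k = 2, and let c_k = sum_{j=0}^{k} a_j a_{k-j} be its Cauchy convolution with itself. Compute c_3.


Since a_j = 2 for all j >= 0, the convolution sum becomes
c_k = sum_{j=0}^{k} 2 * 2 = 4 * (k + 1).
Equivalently, the generating function of (a_k) is 2/(1 - x) and its square is 4/(1 - x)^2 = sum_{k>=0} 4(k + 1) x^k.
For k = 3: 4 * 4 = 16.

16


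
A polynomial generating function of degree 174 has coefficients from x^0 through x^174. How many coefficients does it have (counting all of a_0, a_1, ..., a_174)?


A polynomial of degree 174 takes the form a_0 + a_1 x + ... + a_174 x^174.
The number of coefficients is 174 + 1 = 175.

175


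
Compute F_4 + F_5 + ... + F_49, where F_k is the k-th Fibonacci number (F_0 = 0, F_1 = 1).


Use the identity sum_{k=0}^{N} F_k = F_{N+2} - 1 (which follows from F_{k+2} - F_{k+1} = F_k). Then
sum_{k=4}^{49} F_k = (F_{51} - 1) - (F_{5} - 1) = F_{51} - F_{5}.
Computing: F_{51} = 20365011074, F_{5} = 5, so
Sum = 20365011074 - 5 = 20365011069.

20365011069


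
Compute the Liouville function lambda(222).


The Liouville function is lambda(k) = (-1)^Omega(k), where Omega(k) counts the prime factors of k with multiplicity.
Factoring: 222 = 2 * 3 * 37, so Omega(222) = 3.
lambda(222) = (-1)^3 = -1.

-1


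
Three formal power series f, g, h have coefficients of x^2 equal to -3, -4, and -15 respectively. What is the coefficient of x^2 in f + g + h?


Series addition is componentwise:
-3 + -4 + -15
= -22

-22


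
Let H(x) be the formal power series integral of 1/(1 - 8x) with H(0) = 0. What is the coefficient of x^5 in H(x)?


1/(1 - 8x) = sum_{k>=0} 8^k x^k. Integrating termwise with H(0) = 0:
H(x) = sum_{k>=0} 8^k x^(k+1) / (k+1) = sum_{m>=1} 8^(m-1) x^m / m.
For m = 5: 8^4/5 = 4096/5 = 4096/5.

4096/5


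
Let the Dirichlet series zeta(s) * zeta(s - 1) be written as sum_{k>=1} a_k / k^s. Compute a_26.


Convolution gives a_k = sum_{d | k} d * 1 = sum_{d | k} d = sigma(k), the sum of positive divisors of k.
For k = 26, the divisors are 1, 2, 13, 26, so
sigma(26) = 1 + 2 + 13 + 26 = 42.

42


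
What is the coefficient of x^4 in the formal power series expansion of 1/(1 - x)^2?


The expansion 1/(1 - x)^r = sum_{k>=0} C(k + r - 1, r - 1) x^k follows from the multiset / negative-binomial theorem (or from repeated differentiation of the geometric series).
For r = 2 and k = 4:
C(5, 1) = 120 / (1 * 24) = 5.

5


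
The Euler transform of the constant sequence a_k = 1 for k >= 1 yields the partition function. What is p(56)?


The Euler transform converts the sequence a_k = 1 into the number of integer partitions.
Using the recurrence or dynamic programming:
p(56) = 526823

526823


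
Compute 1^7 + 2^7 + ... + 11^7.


This power sum has a closed form given by Faulhaber's formula
sum_{k=1}^{m} k^p = (1 / (p + 1)) * sum_{j=0}^{p} C(p + 1, j) B_j m^(p + 1 - j),
but for small m direct computation is fastest:
1 + 128 + 2187 + 16384 + 78125 + 279936 + 823543 + 2097152 + 4782969 + 10000000 + 19487171 = 37567596.

37567596


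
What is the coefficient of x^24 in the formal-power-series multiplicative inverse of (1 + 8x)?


The inverse is 1/(1 + 8x). Apply the geometric identity 1/(1 - y) = sum_{k>=0} y^k with y = -8x:
1/(1 + 8x) = sum_{k>=0} (-8)^k x^k.
So the coefficient of x^24 is (-8)^24 = 4722366482869645213696.

4722366482869645213696


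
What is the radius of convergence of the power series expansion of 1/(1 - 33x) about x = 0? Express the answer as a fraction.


Expanding 1/(1 - 33x) = sum_{k>=0} 33^k x^k, the series converges when |33x| < 1, i.e., |x| < 1/33.
So the radius of convergence is 1/33 = 1/33.

1/33


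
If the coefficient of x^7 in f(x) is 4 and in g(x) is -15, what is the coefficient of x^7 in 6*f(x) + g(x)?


Scalar multiplication scales coefficients: 6 * 4 = 24.
Then add the g coefficient: 24 + -15
= 9

9


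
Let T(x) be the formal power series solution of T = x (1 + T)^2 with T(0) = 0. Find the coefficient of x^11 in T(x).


Apply the Lagrange inversion formula: if T = x * phi(T) with phi(t) = (1 + t)^2, then [x^n] T = (1/n) [t^(n-1)] phi(t)^n = (1/n) [t^(n-1)] (1 + t)^(2n) = (1/n) C(2n, n-1).
Using the identity C(2n, n-1) = C(2n, n) * n / (n+1), the unscaled factor equals C(2n, n) / (n+1) = C_n, the n-th Catalan number.
For n = 11: C_11 = C(22, 11) / 12 = 705432/12 = 58786 = 58786.

58786


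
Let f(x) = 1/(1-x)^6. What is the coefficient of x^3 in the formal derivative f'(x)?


Differentiate: d/dx [ 1/(1-x)^r ] = r / (1-x)^(r+1).
Here r = 6, so f'(x) = 6 / (1-x)^7.
The expansion of 1/(1-x)^(r+1) has coefficient of x^n equal to C(n+r, r).
So the coefficient of x^3 in f'(x) is
6 * C(9, 6) = 6 * 84 = 504

504


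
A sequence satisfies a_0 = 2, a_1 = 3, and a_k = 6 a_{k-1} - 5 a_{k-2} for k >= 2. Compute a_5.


The characteristic equation is t^2 - 6 t + 5 = 0, with roots r_1 = 5 and r_2 = 1 (so c_1 = r_1 + r_2, c_2 = -r_1 r_2 as required).
One can use the closed form a_n = A r_1^n + B r_2^n, but direct iteration is more reliable:
a_0 = 2, a_1 = 3, a_2 = 8, a_3 = 33, a_4 = 158, a_5 = 783.
So a_5 = 783.

783


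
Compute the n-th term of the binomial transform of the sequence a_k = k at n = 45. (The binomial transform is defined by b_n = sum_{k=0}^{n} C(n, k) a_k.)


With a_k = k, b_n = sum_{k=0}^{n} C(n, k) k. Using k * C(n, k) = n * C(n-1, k-1) gives b_n = n * sum_{k>=1} C(n-1, k-1) = n * 2^(n-1).
For n = 45: 45 * 2^44 = 45 * 17592186044416 = 791648371998720.

791648371998720


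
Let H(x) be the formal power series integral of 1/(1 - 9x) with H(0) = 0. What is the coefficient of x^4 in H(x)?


1/(1 - 9x) = sum_{k>=0} 9^k x^k. Integrating termwise with H(0) = 0:
H(x) = sum_{k>=0} 9^k x^(k+1) / (k+1) = sum_{m>=1} 9^(m-1) x^m / m.
For m = 4: 9^3/4 = 729/4 = 729/4.

729/4


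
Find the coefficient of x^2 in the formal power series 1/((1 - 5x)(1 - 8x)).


By partial fractions or Cauchy convolution:
The coefficient equals sum_{k=0}^{2} 5^k * 8^(2-k).
= 129

129


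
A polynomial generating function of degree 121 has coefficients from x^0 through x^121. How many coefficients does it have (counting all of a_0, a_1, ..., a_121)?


A polynomial of degree 121 takes the form a_0 + a_1 x + ... + a_121 x^121.
The number of coefficients is 121 + 1 = 122.

122


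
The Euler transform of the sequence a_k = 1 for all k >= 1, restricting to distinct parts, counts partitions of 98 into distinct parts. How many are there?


Partitions of 98 into distinct parts can be computed via generating function.
Product (1+x)(1+x^2)(1+x^3)...
The coefficient of x^98 = 376256

376256


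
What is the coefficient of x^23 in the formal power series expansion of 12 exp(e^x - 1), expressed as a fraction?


exp(e^x - 1) is the exponential generating function for the Bell numbers Bell_k: exp(e^x - 1) = sum_{k>=0} Bell_k x^k / k!.
So the coefficient of x^23 in 12 exp(e^x - 1) is 12 Bell_23 / 23!.
Computing: Bell_23 = 44152005855084346 and 23! = 25852016738884976640000, giving
12 * 44152005855084346/25852016738884976640000 = 22076002927542173/1077167364120207360000.

22076002927542173/1077167364120207360000


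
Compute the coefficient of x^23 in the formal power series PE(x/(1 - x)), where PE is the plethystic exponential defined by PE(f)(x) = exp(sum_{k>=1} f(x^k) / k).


For f(x) = x/(1 - x) we have
sum_{k>=1} f(x^k) / k = sum_{k>=1} (1/k) * x^k / (1 - x^k) = sum_{k, m >= 1} x^(k m) / k,
which after exponentiating simplifies to
PE(x/(1 - x)) = prod_{k>=1} 1 / (1 - x^k).
This is the generating function for the partition function p(n), so the coefficient of x^23 is p(23).
Computing p(23) by dynamic programming over parts 1, 2, ..., 23: p(23) = 1255.

1255


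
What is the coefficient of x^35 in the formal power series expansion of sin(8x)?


The Maclaurin series is sin(t) = sum_{k>=0} (-1)^k t^(2k+1) / (2k+1)!, so substituting t = 8x, only odd powers of x are nonzero, with coefficient of x^(2k+1) equal to (-1)^k 8^(2k+1) / (2k+1)!.
Write 35 = 2*17 + 1, giving the coefficient (-1)^17 * 8^35 / 35! = -40564819207303340847894502572032/10333147966386144929666651337523200000000 = -9444732965739290427392/2405873491984360136479756640625.

-9444732965739290427392/2405873491984360136479756640625


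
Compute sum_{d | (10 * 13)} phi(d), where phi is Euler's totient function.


First, 10 * 13 = 130. One classical identity is sum_{d | n} phi(d) = n (each k in [1, n] has a unique gcd with n, and among the k's with gcd(k, n) = n/d there are phi(d) of them). So the sum equals 130. We also verify directly:
Divisors of 130: 1, 2, 5, 10, 13, 26, 65, 130.
phi values: 1, 1, 4, 4, 12, 12, 48, 48.
Sum = 130.

130


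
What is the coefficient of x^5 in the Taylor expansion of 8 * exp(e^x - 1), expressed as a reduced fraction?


exp(e^x - 1) = sum_{k>=0} Bell_k x^k / k!, where Bell_k is the k-th Bell number.
So the coefficient of x^5 is 8 * Bell_5 / 5!.
Computing: Bell_5 = 52 and 5! = 120, giving
8 * 52/120 = 52/15.

52/15


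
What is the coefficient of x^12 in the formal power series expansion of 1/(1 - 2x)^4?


The general identity 1/(1 - c x)^r = sum_{k>=0} c^k C(k + r - 1, r - 1) x^k follows by substituting y = c x into 1/(1 - y)^r = sum_{k>=0} C(k + r - 1, r - 1) y^k.
For c = 2, r = 4, k = 12:
2^12 * C(15, 3) = 4096 * 455 = 1863680.

1863680


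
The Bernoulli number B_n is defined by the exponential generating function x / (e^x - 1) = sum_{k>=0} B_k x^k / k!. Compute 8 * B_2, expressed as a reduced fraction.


Bernoulli numbers can also be computed recursively via B_0 = 1 and sum_{j=0}^{m} C(m+1, j) B_j = 0 for m >= 1. Odd-index Bernoulli numbers vanish for k >= 3.
Computing B_2 = 1/6, so 8 * B_2 = 8 * 1/6 = 4/3.

4/3


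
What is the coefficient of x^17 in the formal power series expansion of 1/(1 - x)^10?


The negative binomial / multiset identity is
1/(1 - x)^r = sum_{k>=0} C(k + r - 1, r - 1) x^k.
Here r = 10 and k = 17, so the coefficient is
C(17 + 9, 9) = C(26, 9)
= 3124550

3124550


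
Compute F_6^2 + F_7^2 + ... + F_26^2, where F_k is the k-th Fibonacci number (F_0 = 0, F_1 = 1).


There is a standard identity sum_{k=0}^{N} F_k^2 = F_N * F_{N+1} (proved inductively from the telescoping relation F_k^2 = F_k F_{k+1} - F_{k-1} F_k). Then
sum_{k=6}^{26} F_k^2 = F_26 F_27 - F_5 F_6.
Computing: F_26 = 121393, F_27 = 196418, F_5 = 5, F_6 = 8.
Sum = 121393 * 196418 - 5 * 8 = 23843770234.

23843770234


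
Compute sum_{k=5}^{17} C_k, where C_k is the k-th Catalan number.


C_5 through C_17: 42, 132, 429, 1430, 4862, 16796, 58786, 208012, 742900, 2674440, 9694845, 35357670, 129644790
Sum = 42 + 132 + 429 + 1430 + 4862 + 16796 + 58786 + 208012 + 742900 + 2674440 + 9694845 + 35357670 + 129644790
= 178405134

178405134


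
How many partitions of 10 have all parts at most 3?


Using the generating function (1-x)^(-1)(1-x^2)^(-1)(1-x^3)^(-1),
the coefficient of x^10 counts these restricted partitions.
Result = 14

14


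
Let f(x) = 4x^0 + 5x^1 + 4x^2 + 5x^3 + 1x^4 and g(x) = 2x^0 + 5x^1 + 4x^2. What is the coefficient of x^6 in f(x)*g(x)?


Cauchy product at x^6:
1*4
= 4

4


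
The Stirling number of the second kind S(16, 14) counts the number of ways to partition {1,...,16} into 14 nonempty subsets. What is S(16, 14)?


Using the explicit formula S(n,k) = (1/k!) sum_{j=0}^{k} (-1)^(k-j) C(k,j) j^n:
S(16, 14) = 6020
Equivalently, S(n,k) is n! times the coefficient of x^n in the EGF (e^x - 1)^k / k!.

6020


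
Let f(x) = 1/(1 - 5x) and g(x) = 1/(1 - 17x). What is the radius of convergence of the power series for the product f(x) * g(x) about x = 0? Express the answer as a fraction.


The radius of 1/(1 - 5x) is 1/5 (nearest singularity at x = 1/5), and the radius of 1/(1 - 17x) is 1/17.
The product f(x)*g(x) = 1/((1 - 5x)(1 - 17x)) has singularities at both 1/5 and 1/17, so its radius of convergence is the distance to the nearest one:
min(1/5, 1/17) = 1/17.

1/17


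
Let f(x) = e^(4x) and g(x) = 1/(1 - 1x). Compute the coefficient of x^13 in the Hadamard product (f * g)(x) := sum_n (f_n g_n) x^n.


Expanding: f_k = 4^k/k! (from e^(4x)) and g_k = 1^k (from 1/(1 - 1x)). So the Hadamard coefficient (f * g)_k = 4^k 1^k / k! = (4)^k / k!.
For k = 13: 4^13/13! = 67108864/6227020800 = 65536/6081075.

65536/6081075


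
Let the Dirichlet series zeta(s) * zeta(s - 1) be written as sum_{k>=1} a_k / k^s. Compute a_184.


Convolution gives a_k = sum_{d | k} d * 1 = sum_{d | k} d = sigma(k), the sum of positive divisors of k.
For k = 184, the divisors are 1, 2, 4, 8, 23, 46, 92, 184, so
sigma(184) = 1 + 2 + 4 + 8 + 23 + 46 + 92 + 184 = 360.

360


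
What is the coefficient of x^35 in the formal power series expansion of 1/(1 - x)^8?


The negative binomial / multiset identity is
1/(1 - x)^r = sum_{k>=0} C(k + r - 1, r - 1) x^k.
Here r = 8 and k = 35, so the coefficient is
C(35 + 7, 7) = C(42, 7)
= 26978328

26978328


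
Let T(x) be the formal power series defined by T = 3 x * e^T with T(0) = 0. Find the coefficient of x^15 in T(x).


Apply the Lagrange inversion formula: if T = 3 x * phi(T) with phi(t) = e^t, then
[x^n] T = 3^n * (1/n) [t^(n-1)] phi(t)^n = 3^n * (1/n) [t^(n-1)] e^(n t) = 3^n * (1/n) * n^(n-1) / (n-1)! = 3^n * n^(n-1) / n!.
When c = 1 this is the Cayley count of rooted labeled trees on n vertices, divided by n!.
For n = 15: 3^15 * 15^14 / 15! = 14348907 * 29192926025390625/1307674368000 = 4596834903662109375/14350336.

4596834903662109375/14350336


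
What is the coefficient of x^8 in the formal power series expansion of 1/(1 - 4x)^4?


The general identity 1/(1 - c x)^r = sum_{k>=0} c^k C(k + r - 1, r - 1) x^k follows by substituting y = c x into 1/(1 - y)^r = sum_{k>=0} C(k + r - 1, r - 1) y^k.
For c = 4, r = 4, k = 8:
4^8 * C(11, 3) = 65536 * 165 = 10813440.

10813440


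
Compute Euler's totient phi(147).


phi(n) counts integers in [1, n] coprime to n. Using the multiplicative formula phi(n) = n * prod_{p | n} (1 - 1/p):
147 = 3 * 7^2, so
phi(147) = 147 * (1 - 1/3) * (1 - 1/7) = 84.

84


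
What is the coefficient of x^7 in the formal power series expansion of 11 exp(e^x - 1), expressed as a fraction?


exp(e^x - 1) is the exponential generating function for the Bell numbers Bell_k: exp(e^x - 1) = sum_{k>=0} Bell_k x^k / k!.
So the coefficient of x^7 in 11 exp(e^x - 1) is 11 Bell_7 / 7!.
Computing: Bell_7 = 877 and 7! = 5040, giving
11 * 877/5040 = 9647/5040.

9647/5040


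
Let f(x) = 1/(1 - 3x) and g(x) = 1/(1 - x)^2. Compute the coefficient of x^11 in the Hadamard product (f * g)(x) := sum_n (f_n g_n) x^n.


f has coefficients f_k = 3^k. For g = 1/(1 - x)^2 the coefficient is g_k = C(k + 1, 1) = k + 1. The Hadamard coefficient is (f * g)_k = 3^k * (k + 1).
For k = 11: 3^11 * 12 = 177147 * 12 = 2125764.

2125764


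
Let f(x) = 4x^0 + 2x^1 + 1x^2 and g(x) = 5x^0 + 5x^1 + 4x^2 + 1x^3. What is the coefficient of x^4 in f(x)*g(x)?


Cauchy product at x^4:
2*1 + 1*4
= 6

6


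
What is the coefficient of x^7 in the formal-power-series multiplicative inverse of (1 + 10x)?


The inverse is 1/(1 + 10x). Apply the geometric identity 1/(1 - y) = sum_{k>=0} y^k with y = -10x:
1/(1 + 10x) = sum_{k>=0} (-10)^k x^k.
So the coefficient of x^7 is (-10)^7 = -10000000.

-10000000


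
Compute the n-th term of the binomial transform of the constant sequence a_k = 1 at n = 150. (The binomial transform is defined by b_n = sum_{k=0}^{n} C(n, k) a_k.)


With a_k = 1 for all k, b_n = sum_{k=0}^{n} C(n, k) = 2^n by the binomial theorem.
For n = 150: 2^150 = 1427247692705959881058285969449495136382746624.

1427247692705959881058285969449495136382746624


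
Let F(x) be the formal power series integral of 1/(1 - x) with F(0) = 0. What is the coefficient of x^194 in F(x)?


1/(1 - x) = sum_{k>=0} x^k. Integrating termwise and using F(0) = 0 gives
F(x) = sum_{k>=0} x^(k+1) / (k+1) = sum_{m>=1} x^m / m = -ln(1 - x).
So the coefficient of x^194 is 1/194 = 1/194.

1/194


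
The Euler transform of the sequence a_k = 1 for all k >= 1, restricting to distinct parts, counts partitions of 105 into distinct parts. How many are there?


Partitions of 105 into distinct parts can be computed via generating function.
Product (1+x)(1+x^2)(1+x^3)...
The coefficient of x^105 = 671418

671418


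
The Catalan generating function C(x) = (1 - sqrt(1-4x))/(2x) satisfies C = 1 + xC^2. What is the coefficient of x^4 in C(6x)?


Substituting x -> 6x scales the n-th coefficient by 6^n, so [x^4] C(6x) = 6^4 * C_4.
C_4 = C(2*4, 4)/(5) = 70/5 = 14.
So 6^4 * 14 = 1296 * 14 = 18144.

18144


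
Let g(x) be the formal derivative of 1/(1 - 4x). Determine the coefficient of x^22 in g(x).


Differentiate termwise: d/dx sum_{k>=0} 4^k x^k = sum_{k>=1} k 4^k x^(k-1) = sum_{j>=0} (j+1) 4^(j+1) x^j.
Equivalently, d/dx [1/(1 - 4x)] = 4/(1 - 4x)^2.
For j = 22: 23 * 4^23 = 23 * 70368744177664 = 1618481116086272.

1618481116086272


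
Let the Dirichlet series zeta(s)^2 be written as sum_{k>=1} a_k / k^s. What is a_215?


The Dirichlet convolution of the constant function 1 with itself gives (1 * 1)(k) = sum_{d | k} 1 = d(k), the number of positive divisors of k.
Since zeta(s) = sum_{k>=1} 1/k^s, we have zeta(s)^2 = sum_{k>=1} d(k)/k^s, so a_k = d(k).
For k = 215: the divisors are 1, 5, 43, 215.
Count = 4.

4


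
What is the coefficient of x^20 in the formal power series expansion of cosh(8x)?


The Maclaurin series is cosh(t) = sum_{m>=0} t^(2m) / (2m)!, so substituting t = 8x, only even powers of x are nonzero, with coefficient of x^(2m) equal to 8^(2m) / (2m)!.
For x^20 the coefficient is 8^20/20! = 1152921504606846976/2432902008176640000 = 4398046511104/9280784638125.

4398046511104/9280784638125


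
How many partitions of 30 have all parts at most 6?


Using the generating function (1-x)^(-1)(1-x^2)^(-1)...(1-x^6)^(-1),
the coefficient of x^30 counts these restricted partitions.
Result = 1206

1206


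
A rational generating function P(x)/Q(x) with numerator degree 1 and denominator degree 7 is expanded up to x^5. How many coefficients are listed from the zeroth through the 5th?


Expanding up to x^5 gives the coefficients for x^0, x^1, ..., x^5.
That is 5 + 1 = 6 coefficients in total.

6


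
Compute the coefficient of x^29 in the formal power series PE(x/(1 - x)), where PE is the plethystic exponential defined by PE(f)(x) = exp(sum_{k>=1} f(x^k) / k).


For f(x) = x/(1 - x) we have
sum_{k>=1} f(x^k) / k = sum_{k>=1} (1/k) * x^k / (1 - x^k) = sum_{k, m >= 1} x^(k m) / k,
which after exponentiating simplifies to
PE(x/(1 - x)) = prod_{k>=1} 1 / (1 - x^k).
This is the generating function for the partition function p(n), so the coefficient of x^29 is p(29).
Computing p(29) by dynamic programming over parts 1, 2, ..., 29: p(29) = 4565.

4565


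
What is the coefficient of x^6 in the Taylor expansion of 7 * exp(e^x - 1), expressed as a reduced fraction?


exp(e^x - 1) = sum_{k>=0} Bell_k x^k / k!, where Bell_k is the k-th Bell number.
So the coefficient of x^6 is 7 * Bell_6 / 6!.
Computing: Bell_6 = 203 and 6! = 720, giving
7 * 203/720 = 1421/720.

1421/720


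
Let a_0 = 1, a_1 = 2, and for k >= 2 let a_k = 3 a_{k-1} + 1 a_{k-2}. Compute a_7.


Iterating the recurrence forward:
a_0 = 1
a_1 = 2
a_2 = 3*2 + 1*1 = 7
a_3 = 3*7 + 1*2 = 23
a_4 = 3*23 + 1*7 = 76
a_5 = 3*76 + 1*23 = 251
a_6 = 3*251 + 1*76 = 829
a_7 = 3*829 + 1*251 = 2738
So a_7 = 2738.

2738


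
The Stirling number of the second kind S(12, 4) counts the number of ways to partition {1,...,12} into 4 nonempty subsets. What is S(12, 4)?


Using the explicit formula S(n,k) = (1/k!) sum_{j=0}^{k} (-1)^(k-j) C(k,j) j^n:
S(12, 4) = 611501
Equivalently, S(n,k) is n! times the coefficient of x^n in the EGF (e^x - 1)^k / k!.

611501


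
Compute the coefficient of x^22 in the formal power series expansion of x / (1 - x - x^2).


Let f(x) = sum_{k>=0} a_k x^k. Multiplying f(x) * (1 - x - x^2) = x and matching coefficients gives a_0 = 0, a_1 = 1, and a_k = a_{k-1} + a_{k-2} for k >= 2. These are the Fibonacci numbers F_k.
Iterating from F_0 = 0, F_1 = 1:
F_0=0, F_1=1, F_2=1, F_3=2, F_4=3, F_5=5, F_6=8, F_7=13, F_8=21, F_9=34, ...
F_22 = 17711.

17711


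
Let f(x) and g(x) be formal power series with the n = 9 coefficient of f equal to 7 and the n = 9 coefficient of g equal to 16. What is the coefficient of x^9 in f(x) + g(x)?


Addition of formal power series is termwise.
The coefficient of x^9 in f + g = 7 + 16
= 23

23


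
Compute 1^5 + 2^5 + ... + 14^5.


This power sum has a closed form given by Faulhaber's formula
sum_{k=1}^{m} k^p = (1 / (p + 1)) * sum_{j=0}^{p} C(p + 1, j) B_j m^(p + 1 - j),
but for small m direct computation is fastest:
1 + 32 + 243 + 1024 + 3125 + 7776 + 16807 + 32768 + 59049 + 100000 + 161051 + 248832 + 371293 + 537824 = 1539825.

1539825


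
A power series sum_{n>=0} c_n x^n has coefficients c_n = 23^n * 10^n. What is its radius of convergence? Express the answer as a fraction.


By the root test (Cauchy-Hadamard), the radius is R = 1 / limsup_n |c_n|^(1/n).
Here |c_n|^(1/n) = (23^n * 10^n)^(1/n) = 23 * 10 = 230 for all n.
So R = 1/230 = 1/230.

1/230


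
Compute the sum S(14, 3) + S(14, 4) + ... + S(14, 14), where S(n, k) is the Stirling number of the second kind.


By definition, S(n, k) counts partitions of an n-set into exactly k nonempty blocks.
Computing row n = 14 for k = 3..14:
S(14, k): 788970, 10391745, 40075035, 63436373, 49329280, 20912320, 5135130, 752752, 66066, 3367, 91, 1
Sum = 190891130.

190891130


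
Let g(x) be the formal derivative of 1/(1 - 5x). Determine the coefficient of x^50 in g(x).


Differentiate termwise: d/dx sum_{k>=0} 5^k x^k = sum_{k>=1} k 5^k x^(k-1) = sum_{j>=0} (j+1) 5^(j+1) x^j.
Equivalently, d/dx [1/(1 - 5x)] = 5/(1 - 5x)^2.
For j = 50: 51 * 5^51 = 51 * 444089209850062616169452667236328125 = 22648549702353193424642086029052734375.

22648549702353193424642086029052734375


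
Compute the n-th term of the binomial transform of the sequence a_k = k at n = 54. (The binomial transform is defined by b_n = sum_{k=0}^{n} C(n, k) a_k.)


With a_k = k, b_n = sum_{k=0}^{n} C(n, k) k. Using k * C(n, k) = n * C(n-1, k-1) gives b_n = n * sum_{k>=1} C(n-1, k-1) = n * 2^(n-1).
For n = 54: 54 * 2^53 = 54 * 9007199254740992 = 486388759756013568.

486388759756013568


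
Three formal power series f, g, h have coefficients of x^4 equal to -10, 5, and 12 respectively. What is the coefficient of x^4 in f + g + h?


Series addition is componentwise:
-10 + 5 + 12
= 7

7


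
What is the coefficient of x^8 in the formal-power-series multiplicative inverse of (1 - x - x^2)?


Let the inverse be f(x) = sum_{k>=0} a_k x^k. From f(x) * (1 - x - x^2) = 1 and matching coefficients:
 x^0: a_0 = 1.
 x^1: a_1 - a_0 = 0, so a_1 = 1.
 x^k (k >= 2): a_k - a_{k-1} - a_{k-2} = 0, i.e. a_k = a_{k-1} + a_{k-2}.
This is the Fibonacci-type recurrence shifted so that a_0 = a_1 = 1.
Iterating: a_0=1, a_1=1, a_2=2, a_3=3, a_4=5, a_5=8, a_6=13, a_7=21, a_8=34
a_8 = 34.

34


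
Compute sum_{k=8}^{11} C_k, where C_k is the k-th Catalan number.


C_8 through C_11: 1430, 4862, 16796, 58786
Sum = 1430 + 4862 + 16796 + 58786
= 81874

81874


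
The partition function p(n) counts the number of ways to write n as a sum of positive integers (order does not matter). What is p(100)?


Using the generating function prod_{k>=1} 1/(1-x^k), we compute p(100).
By dynamic programming over parts 1 through 100:
p(100) = 190569292

190569292


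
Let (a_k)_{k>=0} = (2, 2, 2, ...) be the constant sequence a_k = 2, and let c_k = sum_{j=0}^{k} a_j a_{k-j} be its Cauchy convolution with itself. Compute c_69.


Since a_j = 2 for all j >= 0, the convolution sum becomes
c_k = sum_{j=0}^{k} 2 * 2 = 4 * (k + 1).
Equivalently, the generating function of (a_k) is 2/(1 - x) and its square is 4/(1 - x)^2 = sum_{k>=0} 4(k + 1) x^k.
For k = 69: 4 * 70 = 280.

280


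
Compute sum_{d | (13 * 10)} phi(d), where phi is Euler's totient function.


First, 13 * 10 = 130. One classical identity is sum_{d | n} phi(d) = n (each k in [1, n] has a unique gcd with n, and among the k's with gcd(k, n) = n/d there are phi(d) of them). So the sum equals 130. We also verify directly:
Divisors of 130: 1, 2, 5, 10, 13, 26, 65, 130.
phi values: 1, 1, 4, 4, 12, 12, 48, 48.
Sum = 130.

130


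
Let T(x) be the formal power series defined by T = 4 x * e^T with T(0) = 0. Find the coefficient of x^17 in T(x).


Apply the Lagrange inversion formula: if T = 4 x * phi(T) with phi(t) = e^t, then
[x^n] T = 4^n * (1/n) [t^(n-1)] phi(t)^n = 4^n * (1/n) [t^(n-1)] e^(n t) = 4^n * (1/n) * n^(n-1) / (n-1)! = 4^n * n^(n-1) / n!.
When c = 1 this is the Cayley count of rooted labeled trees on n vertices, divided by n!.
For n = 17: 4^17 * 17^16 / 17! = 17179869184 * 48661191875666868481/355687428096000 = 1500734056829978302480384/638512875.

1500734056829978302480384/638512875


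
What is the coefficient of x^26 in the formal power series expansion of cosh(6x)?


The Maclaurin series is cosh(t) = sum_{m>=0} t^(2m) / (2m)!, so substituting t = 6x, only even powers of x are nonzero, with coefficient of x^(2m) equal to 6^(2m) / (2m)!.
For x^26 the coefficient is 6^26/26! = 170581728179578208256/403291461126605635584000000 = 344373768/814172781296875.

344373768/814172781296875


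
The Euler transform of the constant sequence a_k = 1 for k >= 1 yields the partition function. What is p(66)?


The Euler transform converts the sequence a_k = 1 into the number of integer partitions.
Using the recurrence or dynamic programming:
p(66) = 2323520

2323520


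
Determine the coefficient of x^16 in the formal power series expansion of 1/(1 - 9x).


The geometric series identity gives 1/(1 - c x) = sum_{k>=0} c^k x^k, so the coefficient of x^k is c^k.
Here c = 9 and k = 16.
Computing: 9^16 = 1853020188851841

1853020188851841


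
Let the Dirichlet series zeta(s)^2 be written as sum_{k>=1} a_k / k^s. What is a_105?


The Dirichlet convolution of the constant function 1 with itself gives (1 * 1)(k) = sum_{d | k} 1 = d(k), the number of positive divisors of k.
Since zeta(s) = sum_{k>=1} 1/k^s, we have zeta(s)^2 = sum_{k>=1} d(k)/k^s, so a_k = d(k).
For k = 105: the divisors are 1, 3, 5, 7, 15, 21, 35, 105.
Count = 8.

8


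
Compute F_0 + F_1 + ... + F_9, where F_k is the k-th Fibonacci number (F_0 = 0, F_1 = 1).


Use the identity sum_{k=0}^{N} F_k = F_{N+2} - 1 (which follows from F_{k+2} - F_{k+1} = F_k). Then
sum_{k=0}^{9} F_k = (F_{11} - 1) - (F_{1} - 1) = F_{11} - F_{1}.
Computing: F_{11} = 89, F_{1} = 1, so
Sum = 89 - 1 = 88.

88


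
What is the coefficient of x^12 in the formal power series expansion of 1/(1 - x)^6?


The expansion 1/(1 - x)^r = sum_{k>=0} C(k + r - 1, r - 1) x^k follows from the multiset / negative-binomial theorem (or from repeated differentiation of the geometric series).
For r = 6 and k = 12:
C(17, 5) = 355687428096000 / (120 * 479001600) = 6188.

6188


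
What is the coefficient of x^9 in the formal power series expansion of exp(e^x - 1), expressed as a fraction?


exp(e^x - 1) is the exponential generating function for the Bell numbers Bell_k: exp(e^x - 1) = sum_{k>=0} Bell_k x^k / k!.
So the coefficient of x^9 in exp(e^x - 1) is Bell_9 / 9!.
Computing: Bell_9 = 21147 and 9! = 362880, giving
21147/362880 = 1007/17280.

1007/17280


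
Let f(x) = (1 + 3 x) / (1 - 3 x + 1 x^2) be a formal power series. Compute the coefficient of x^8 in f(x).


Write f(x) = sum_{k>=0} a_k x^k. Multiplying both sides by 1 - 3 x + 1 x^2 gives
(1 - 3 x + 1 x^2) sum_{k>=0} a_k x^k = 1 + 3 x.
Matching coefficients:
 x^0: a_0 = 1
 x^1: a_1 - 3 a_0 = 3  =>  a_1 = 3*1 + 3 = 6
 x^k (k >= 2): a_k = 3 a_{k-1} - 1 a_{k-2}.
Iterating: a_2 = 17, a_3 = 45, a_4 = 118, a_5 = 309, a_6 = 809, a_7 = 2118, a_8 = 5545.
So the coefficient of x^8 is 5545.

5545


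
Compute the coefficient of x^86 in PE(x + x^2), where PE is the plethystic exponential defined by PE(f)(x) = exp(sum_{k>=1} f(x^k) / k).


With f(x) = x + x^2, the exponent is sum_{k>=1} (x^k + x^(2k)) / k = -ln(1 - x) - ln(1 - x^2). Exponentiating:
PE(x + x^2) = 1 / ((1 - x)(1 - x^2)).
This is the generating function for partitions of n into parts of size 1 or 2. The number of 2's can be any j in 0..43, and the rest are 1's, so
[x^86] = floor(86/2) + 1 = 44.

44
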